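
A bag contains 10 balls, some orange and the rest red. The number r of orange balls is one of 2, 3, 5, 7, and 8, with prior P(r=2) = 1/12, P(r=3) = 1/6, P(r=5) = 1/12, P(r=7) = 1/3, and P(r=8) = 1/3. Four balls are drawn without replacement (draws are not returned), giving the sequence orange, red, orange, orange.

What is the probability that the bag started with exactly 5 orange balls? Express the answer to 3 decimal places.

0.054

Compute the likelihood of the observed sequence for each case: P(data | r = 2) = (2/10)(8/9)(1/8)(0/7) = 0; P(data | r = 3) = (3/10)(7/9)(2/8)(1/7) = 0.0083333; P(data | r = 5) = (5/10)(5/9)(4/8)(3/7) = 0.059524; P(data | r = 7) = (7/10)(3/9)(6/8)(5/7) = 0.125; P(data | r = 8) = (8/10)(2/9)(7/8)(6/7) = 0.13333.
Weighting by the prior gives 1/12 · 0 = 0, 1/6 · 0.0083333 = 0.0013889, 1/12 · 0.059524 = 0.0049603, 1/3 · 0.125 = 0.041667, 1/3 · 0.13333 = 0.044444; with total 0.09246.
So P(r = 5 | data) = (0.0049603) / (0.09246) = 0.053648.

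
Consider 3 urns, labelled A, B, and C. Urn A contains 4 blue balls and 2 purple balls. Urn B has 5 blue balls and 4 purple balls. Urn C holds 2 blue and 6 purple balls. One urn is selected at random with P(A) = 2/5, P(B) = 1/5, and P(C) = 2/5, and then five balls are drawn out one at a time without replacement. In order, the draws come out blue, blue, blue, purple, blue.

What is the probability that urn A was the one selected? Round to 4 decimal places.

The likelihood of the observed sequence under each hypothesis: P(data | urn A) = (4/6)(3/5)(2/4)(2/3)(1/2) = 0.066667; P(data | urn B) = (5/9)(4/8)(3/7)(4/6)(2/5) = 0.031746; P(data | urn C) = (2/8)(1/7)(0/6) = 0.
The prior-weighted likelihoods are 2/5 · 0.066667 = 0.026667, 1/5 · 0.031746 = 0.0063492, 2/5 · 0 = 0; these sum to 0.033016.
So P(urn A | data) = (0.026667) / (0.033016) = 0.80769.

0.8077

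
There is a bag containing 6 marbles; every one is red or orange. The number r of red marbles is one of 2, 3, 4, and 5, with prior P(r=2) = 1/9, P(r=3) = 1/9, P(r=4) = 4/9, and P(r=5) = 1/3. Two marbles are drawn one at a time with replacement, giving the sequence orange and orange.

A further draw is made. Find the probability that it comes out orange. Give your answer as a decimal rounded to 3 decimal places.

Compute the likelihood of the observed sequence for each case: P(data | r = 2) = (4/6)(4/6) = 4/9; P(data | r = 3) = (3/6)(3/6) = 1/4; P(data | r = 4) = (2/6)(2/6) = 1/9; P(data | r = 5) = (1/6)(1/6) = 1/36.
Multiplying each by its prior: 1/9 · 4/9 = 4/81, 1/9 · 1/4 = 1/36, 4/9 · 1/9 = 4/81, 1/3 · 1/36 = 1/108; these sum to 11/81.
The posterior is then P(r = 2 | data) = 4/11, P(r = 3 | data) = 9/44, P(r = 4 | data) = 4/11, P(r = 5 | data) = 3/44.
So P(orange next | data) = Σ P(orange next | H) P(H | data) = (2/3)(4/11) + (1/2)(9/44) + (1/3)(4/11) + (1/6)(3/44) = 21/44.

0.477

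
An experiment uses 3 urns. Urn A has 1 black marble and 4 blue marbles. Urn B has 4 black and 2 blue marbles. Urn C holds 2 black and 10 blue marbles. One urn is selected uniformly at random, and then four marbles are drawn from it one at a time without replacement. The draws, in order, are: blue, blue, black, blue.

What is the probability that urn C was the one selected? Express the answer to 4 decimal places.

Under each hypothesis, the probability of the observed sequence is: P(data | urn A) = (4/5)(3/4)(1/3)(2/2) = 1/5; P(data | urn B) = (2/6)(1/5)(4/4)(0/3) = 0; P(data | urn C) = (10/12)(9/11)(2/10)(8/9) = 4/33.
Weighting by the prior gives 1/3 · 1/5 = 1/15, 1/3 · 0 = 0, 1/3 · 4/33 = 4/99; summing to 53/495.
So P(urn C | data) = (4/99) / (53/495) = 20/53.

0.3774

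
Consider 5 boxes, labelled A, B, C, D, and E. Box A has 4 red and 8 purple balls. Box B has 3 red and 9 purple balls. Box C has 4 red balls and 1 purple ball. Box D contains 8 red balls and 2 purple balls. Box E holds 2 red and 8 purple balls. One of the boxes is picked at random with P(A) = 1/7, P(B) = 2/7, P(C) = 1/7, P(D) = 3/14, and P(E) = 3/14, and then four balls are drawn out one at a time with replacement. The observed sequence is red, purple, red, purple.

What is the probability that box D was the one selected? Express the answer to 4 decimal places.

Under each hypothesis, the probability of the observed sequence is: P(data | box A) = (4/12)(8/12)(4/12)(8/12) = 0.049383; P(data | box B) = (3/12)(9/12)(3/12)(9/12) = 0.035156; P(data | box C) = (4/5)(1/5)(4/5)(1/5) = 0.0256; P(data | box D) = (8/10)(2/10)(8/10)(2/10) = 0.0256; P(data | box E) = (2/10)(8/10)(2/10)(8/10) = 0.0256.
The prior-weighted likelihoods are 1/7 · 0.049383 = 0.0070547, 2/7 · 0.035156 = 0.010045, 1/7 · 0.0256 = 0.0036571, 3/14 · 0.0256 = 0.0054857, 3/14 · 0.0256 = 0.0054857; with total 0.031728.
Hence P(box D | data) = (0.0054857) / (0.031728) = 0.1729.

0.1729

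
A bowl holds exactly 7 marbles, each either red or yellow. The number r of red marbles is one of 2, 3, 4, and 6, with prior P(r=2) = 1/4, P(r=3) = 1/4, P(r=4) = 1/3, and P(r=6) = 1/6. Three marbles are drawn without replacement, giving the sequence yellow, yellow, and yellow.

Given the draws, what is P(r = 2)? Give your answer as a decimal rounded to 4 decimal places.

0.6522

Compute the likelihood of the observed sequence for each case: P(data | r = 2) = (5/7)(4/6)(3/5) = 2/7; P(data | r = 3) = (4/7)(3/6)(2/5) = 4/35; P(data | r = 4) = (3/7)(2/6)(1/5) = 1/35; P(data | r = 6) = (1/7)(0/6) = 0.
The prior-weighted likelihoods are 1/4 · 2/7 = 1/14, 1/4 · 4/35 = 1/35, 1/3 · 1/35 = 1/105, 1/6 · 0 = 0; summing to 23/210.
Therefore the posterior P(r = 2 | data) = (1/14) / (23/210) = 15/23.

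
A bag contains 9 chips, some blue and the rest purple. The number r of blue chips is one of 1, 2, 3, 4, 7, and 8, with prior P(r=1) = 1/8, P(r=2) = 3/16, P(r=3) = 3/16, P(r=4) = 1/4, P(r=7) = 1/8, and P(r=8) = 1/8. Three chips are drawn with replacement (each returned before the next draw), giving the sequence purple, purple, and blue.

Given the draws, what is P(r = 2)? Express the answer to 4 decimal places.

0.2414

Compute the likelihood of the observed sequence for each case: P(data | r = 1) = (8/9)(8/9)(1/9) = 0.087791; P(data | r = 2) = (7/9)(7/9)(2/9) = 0.13443; P(data | r = 3) = (6/9)(6/9)(3/9) = 0.14815; P(data | r = 4) = (5/9)(5/9)(4/9) = 0.13717; P(data | r = 7) = (2/9)(2/9)(7/9) = 0.038409; P(data | r = 8) = (1/9)(1/9)(8/9) = 0.010974.
Weighting by the prior gives 1/8 · 0.087791 = 0.010974, 3/16 · 0.13443 = 0.025206, 3/16 · 0.14815 = 0.027778, 1/4 · 0.13717 = 0.034294, 1/8 · 0.038409 = 0.0048011, 1/8 · 0.010974 = 0.0013717; summing to 0.10442.
Hence P(r = 2 | data) = (0.025206) / (0.10442) = 0.24138.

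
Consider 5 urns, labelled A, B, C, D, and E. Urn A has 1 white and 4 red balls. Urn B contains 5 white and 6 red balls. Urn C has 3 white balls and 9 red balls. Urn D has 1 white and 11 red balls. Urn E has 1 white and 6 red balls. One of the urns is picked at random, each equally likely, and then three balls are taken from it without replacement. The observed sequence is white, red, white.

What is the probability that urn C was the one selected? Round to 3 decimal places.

0.252

Under each hypothesis, the probability of the observed sequence is: P(data | urn A) = (1/5)(4/4)(0/3) = 0; P(data | urn B) = (5/11)(6/10)(4/9) = 0.12121; P(data | urn C) = (3/12)(9/11)(2/10) = 0.040909; P(data | urn D) = (1/12)(11/11)(0/10) = 0; P(data | urn E) = (1/7)(6/6)(0/5) = 0.
The prior-weighted likelihoods are 1/5 · 0 = 0, 1/5 · 0.12121 = 0.024242, 1/5 · 0.040909 = 0.0081818, 1/5 · 0 = 0, 1/5 · 0 = 0; these sum to 0.032424.
So P(urn C | data) = (0.0081818) / (0.032424) = 0.25234.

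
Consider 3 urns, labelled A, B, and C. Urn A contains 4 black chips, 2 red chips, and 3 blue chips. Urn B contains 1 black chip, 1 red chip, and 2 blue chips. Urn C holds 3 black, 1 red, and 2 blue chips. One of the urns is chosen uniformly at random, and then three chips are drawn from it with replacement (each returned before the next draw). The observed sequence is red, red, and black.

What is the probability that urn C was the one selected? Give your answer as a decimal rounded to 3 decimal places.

Compute the likelihood of the observed sequence for each case: P(data | urn A) = (2/9)(2/9)(4/9) = 0.021948; P(data | urn B) = (1/4)(1/4)(1/4) = 0.015625; P(data | urn C) = (1/6)(1/6)(3/6) = 0.013889.
Multiplying each by its prior: 1/3 · 0.021948 = 0.007316, 1/3 · 0.015625 = 0.0052083, 1/3 · 0.013889 = 0.0046296; with total 0.017154.
By Bayes' rule, P(urn C | data) = (0.0046296) / (0.017154) = 0.26989.

0.270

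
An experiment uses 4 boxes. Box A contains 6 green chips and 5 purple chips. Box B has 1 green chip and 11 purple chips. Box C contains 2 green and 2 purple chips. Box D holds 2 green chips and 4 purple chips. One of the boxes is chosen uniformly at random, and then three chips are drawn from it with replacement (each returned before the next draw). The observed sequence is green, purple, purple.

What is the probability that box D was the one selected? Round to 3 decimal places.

The likelihood of the observed sequence under each hypothesis: P(data | box A) = (6/11)(5/11)(5/11) = 0.1127; P(data | box B) = (1/12)(11/12)(11/12) = 0.070023; P(data | box C) = (2/4)(2/4)(2/4) = 0.125; P(data | box D) = (2/6)(4/6)(4/6) = 0.14815.
Weighting by the prior gives 1/4 · 0.1127 = 0.028174, 1/4 · 0.070023 = 0.017506, 1/4 · 0.125 = 0.03125, 1/4 · 0.14815 = 0.037037; these sum to 0.11397.
By Bayes' rule, P(box D | data) = (0.037037) / (0.11397) = 0.32498.

0.325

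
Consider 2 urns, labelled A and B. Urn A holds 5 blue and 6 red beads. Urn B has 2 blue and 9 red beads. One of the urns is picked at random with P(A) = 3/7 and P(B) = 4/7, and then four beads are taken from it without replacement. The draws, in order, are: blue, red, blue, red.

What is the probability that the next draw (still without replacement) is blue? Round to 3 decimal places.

0.325

The likelihood of the observed sequence under each hypothesis: P(data | urn A) = (5/11)(6/10)(4/9)(5/8) = 5/66; P(data | urn B) = (2/11)(9/10)(1/9)(8/8) = 1/55.
Multiplying each by its prior: 3/7 · 5/66 = 5/154, 4/7 · 1/55 = 4/385; summing to 3/70.
The posterior is then P(urn A | data) = 25/33, P(urn B | data) = 8/33.
Averaging over the posterior, P(blue next | data) = (3/7)(25/33) + (0)(8/33) = 25/77.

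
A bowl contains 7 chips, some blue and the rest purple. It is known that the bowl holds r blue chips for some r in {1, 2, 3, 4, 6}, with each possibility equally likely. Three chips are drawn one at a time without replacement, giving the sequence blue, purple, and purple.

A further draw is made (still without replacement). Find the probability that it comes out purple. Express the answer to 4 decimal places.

0.6462

For each hypothesis, P(data | H) works out to: P(data | r = 1) = (1/7)(6/6)(5/5) = 1/7; P(data | r = 2) = (2/7)(5/6)(4/5) = 4/21; P(data | r = 3) = (3/7)(4/6)(3/5) = 6/35; P(data | r = 4) = (4/7)(3/6)(2/5) = 4/35; P(data | r = 6) = (6/7)(1/6)(0/5) = 0.
The prior-weighted likelihoods are 1/5 · 1/7 = 1/35, 1/5 · 4/21 = 4/105, 1/5 · 6/35 = 6/175, 1/5 · 4/35 = 4/175, 1/5 · 0 = 0; with total 13/105.
Dividing through by the total gives posterior P(r = 1 | data) = 3/13, P(r = 2 | data) = 4/13, P(r = 3 | data) = 18/65, P(r = 4 | data) = 12/65, P(r = 6 | data) = 0.
Averaging over the posterior, P(purple next | data) = (1)(3/13) + (3/4)(4/13) + (1/2)(18/65) + (1/4)(12/65) = 42/65.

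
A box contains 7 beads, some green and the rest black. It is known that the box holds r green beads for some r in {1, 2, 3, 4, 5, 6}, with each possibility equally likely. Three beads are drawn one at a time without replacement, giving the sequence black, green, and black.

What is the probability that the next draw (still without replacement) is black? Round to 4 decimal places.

The likelihood of the observed sequence under each hypothesis: P(data | r = 1) = (6/7)(1/6)(5/5) = 1/7; P(data | r = 2) = (5/7)(2/6)(4/5) = 4/21; P(data | r = 3) = (4/7)(3/6)(3/5) = 6/35; P(data | r = 4) = (3/7)(4/6)(2/5) = 4/35; P(data | r = 5) = (2/7)(5/6)(1/5) = 1/21; P(data | r = 6) = (1/7)(6/6)(0/5) = 0.
Weighting by the prior gives 1/6 · 1/7 = 1/42, 1/6 · 4/21 = 2/63, 1/6 · 6/35 = 1/35, 1/6 · 4/35 = 2/105, 1/6 · 1/21 = 1/126, 1/6 · 0 = 0; summing to 1/9.
The posterior is then P(r = 1 | data) = 3/14, P(r = 2 | data) = 2/7, P(r = 3 | data) = 9/35, P(r = 4 | data) = 6/35, P(r = 5 | data) = 1/14, P(r = 6 | data) = 0.
So P(black next | data) = Σ P(black next | H) P(H | data) = (1)(3/14) + (3/4)(2/7) + (1/2)(9/35) + (1/4)(6/35) + (0)(1/14) = 3/5.

0.6000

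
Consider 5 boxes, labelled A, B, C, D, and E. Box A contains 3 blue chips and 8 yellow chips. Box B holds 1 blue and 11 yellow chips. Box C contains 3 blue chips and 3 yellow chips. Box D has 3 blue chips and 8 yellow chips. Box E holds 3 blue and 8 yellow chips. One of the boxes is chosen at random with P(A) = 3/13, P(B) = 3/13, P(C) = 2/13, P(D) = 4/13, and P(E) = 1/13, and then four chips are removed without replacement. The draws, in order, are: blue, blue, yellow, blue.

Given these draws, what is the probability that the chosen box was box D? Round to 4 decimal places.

Compute the likelihood of the observed sequence for each case: P(data | box A) = (3/11)(2/10)(8/9)(1/8) = 0.0060606; P(data | box B) = (1/12)(0/11) = 0; P(data | box C) = (3/6)(2/5)(3/4)(1/3) = 0.05; P(data | box D) = (3/11)(2/10)(8/9)(1/8) = 0.0060606; P(data | box E) = (3/11)(2/10)(8/9)(1/8) = 0.0060606.
The prior-weighted likelihoods are 3/13 · 0.0060606 = 0.0013986, 3/13 · 0 = 0, 2/13 · 0.05 = 0.0076923, 4/13 · 0.0060606 = 0.0018648, 1/13 · 0.0060606 = 0.0004662; these sum to 0.011422.
Hence P(box D | data) = (0.0018648) / (0.011422) = 0.16327.

0.1633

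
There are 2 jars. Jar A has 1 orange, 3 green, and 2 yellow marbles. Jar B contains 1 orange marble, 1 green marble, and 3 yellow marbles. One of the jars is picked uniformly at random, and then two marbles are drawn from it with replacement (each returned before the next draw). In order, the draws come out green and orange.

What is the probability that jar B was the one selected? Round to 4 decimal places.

For each hypothesis, P(data | H) works out to: P(data | jar A) = (3/6)(1/6) = 1/12; P(data | jar B) = (1/5)(1/5) = 1/25.
The prior-weighted likelihoods are 1/2 · 1/12 = 1/24, 1/2 · 1/25 = 1/50; these sum to 37/600.
So P(jar B | data) = (1/50) / (37/600) = 12/37.

0.3243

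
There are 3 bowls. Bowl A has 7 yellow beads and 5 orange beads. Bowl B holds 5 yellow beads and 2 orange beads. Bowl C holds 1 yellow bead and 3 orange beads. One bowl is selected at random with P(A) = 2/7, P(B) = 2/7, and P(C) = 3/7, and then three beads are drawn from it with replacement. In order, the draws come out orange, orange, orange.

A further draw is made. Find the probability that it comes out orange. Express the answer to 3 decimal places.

0.702

Compute the likelihood of the observed sequence for each case: P(data | bowl A) = (5/12)(5/12)(5/12) = 0.072338; P(data | bowl B) = (2/7)(2/7)(2/7) = 0.023324; P(data | bowl C) = (3/4)(3/4)(3/4) = 0.42188.
The prior-weighted likelihoods are 2/7 · 0.072338 = 0.020668, 2/7 · 0.023324 = 0.0066639, 3/7 · 0.42188 = 0.1808; these sum to 0.20814.
Dividing through by the total gives posterior P(bowl A | data) = 0.099301, P(bowl B | data) = 0.032017, P(bowl C | data) = 0.86868.
Averaging over the posterior, P(orange next | data) = (5/12)(0.099301) + (2/7)(0.032017) + (3/4)(0.86868) = 0.70203.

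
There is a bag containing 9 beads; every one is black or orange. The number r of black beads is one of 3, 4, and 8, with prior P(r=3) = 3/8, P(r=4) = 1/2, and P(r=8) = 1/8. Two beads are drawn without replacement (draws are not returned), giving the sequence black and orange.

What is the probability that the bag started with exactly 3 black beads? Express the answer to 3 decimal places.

Under each hypothesis, the probability of the observed sequence is: P(data | r = 3) = (3/9)(6/8) = 1/4; P(data | r = 4) = (4/9)(5/8) = 5/18; P(data | r = 8) = (8/9)(1/8) = 1/9.
Multiplying each by its prior: 3/8 · 1/4 = 3/32, 1/2 · 5/18 = 5/36, 1/8 · 1/9 = 1/72; summing to 71/288.
Therefore the posterior P(r = 3 | data) = (3/32) / (71/288) = 27/71.

0.380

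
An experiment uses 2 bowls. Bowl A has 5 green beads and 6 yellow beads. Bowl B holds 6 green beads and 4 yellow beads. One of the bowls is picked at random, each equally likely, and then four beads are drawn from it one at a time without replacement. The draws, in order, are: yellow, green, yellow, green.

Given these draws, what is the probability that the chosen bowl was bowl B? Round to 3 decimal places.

0.485

Compute the likelihood of the observed sequence for each case: P(data | bowl A) = (6/11)(5/10)(5/9)(4/8) = 5/66; P(data | bowl B) = (4/10)(6/9)(3/8)(5/7) = 1/14.
Multiplying each by its prior: 1/2 · 5/66 = 5/132, 1/2 · 1/14 = 1/28; these sum to 17/231.
So P(bowl B | data) = (1/28) / (17/231) = 33/68.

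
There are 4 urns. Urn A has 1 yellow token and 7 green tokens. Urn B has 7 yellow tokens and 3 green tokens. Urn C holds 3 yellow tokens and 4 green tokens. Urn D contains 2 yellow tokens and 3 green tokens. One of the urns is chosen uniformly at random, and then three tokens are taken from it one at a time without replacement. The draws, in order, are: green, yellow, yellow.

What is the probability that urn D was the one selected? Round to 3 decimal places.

Compute the likelihood of the observed sequence for each case: P(data | urn A) = (7/8)(1/7)(0/6) = 0; P(data | urn B) = (3/10)(7/9)(6/8) = 0.175; P(data | urn C) = (4/7)(3/6)(2/5) = 0.11429; P(data | urn D) = (3/5)(2/4)(1/3) = 0.1.
Weighting by the prior gives 1/4 · 0 = 0, 1/4 · 0.175 = 0.04375, 1/4 · 0.11429 = 0.028571, 1/4 · 0.1 = 0.025; these sum to 0.097321.
Hence P(urn D | data) = (0.025) / (0.097321) = 0.25688.

0.257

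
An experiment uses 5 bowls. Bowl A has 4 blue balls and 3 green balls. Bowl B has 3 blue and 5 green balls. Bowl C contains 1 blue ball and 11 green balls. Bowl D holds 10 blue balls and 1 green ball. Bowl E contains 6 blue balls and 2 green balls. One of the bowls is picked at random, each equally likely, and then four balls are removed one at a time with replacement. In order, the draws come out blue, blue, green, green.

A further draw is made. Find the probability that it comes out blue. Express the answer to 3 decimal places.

0.540

For each hypothesis, P(data | H) works out to: P(data | bowl A) = (4/7)(4/7)(3/7)(3/7) = 0.059975; P(data | bowl B) = (3/8)(3/8)(5/8)(5/8) = 0.054932; P(data | bowl C) = (1/12)(1/12)(11/12)(11/12) = 0.0058353; P(data | bowl D) = (10/11)(10/11)(1/11)(1/11) = 0.0068301; P(data | bowl E) = (6/8)(6/8)(2/8)(2/8) = 0.035156.
The prior-weighted likelihoods are 1/5 · 0.059975 = 0.011995, 1/5 · 0.054932 = 0.010986, 1/5 · 0.0058353 = 0.0011671, 1/5 · 0.0068301 = 0.001366, 1/5 · 0.035156 = 0.0070313; summing to 0.032546.
Dividing through by the total gives posterior P(bowl A | data) = 0.36856, P(bowl B | data) = 0.33757, P(bowl C | data) = 0.035859, P(bowl D | data) = 0.041973, P(bowl E | data) = 0.21604.
So P(blue next | data) = Σ P(blue next | H) P(H | data) = (4/7)(0.36856) + (3/8)(0.33757) + (1/12)(0.035859) + (10/11)(0.041973) + (3/4)(0.21604) = 0.54037.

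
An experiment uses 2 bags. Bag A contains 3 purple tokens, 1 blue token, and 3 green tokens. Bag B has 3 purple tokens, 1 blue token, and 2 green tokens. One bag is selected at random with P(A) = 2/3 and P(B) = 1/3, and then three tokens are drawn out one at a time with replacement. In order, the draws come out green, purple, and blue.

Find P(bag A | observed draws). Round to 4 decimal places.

For each hypothesis, P(data | H) works out to: P(data | bag A) = (3/7)(3/7)(1/7) = 0.026239; P(data | bag B) = (2/6)(3/6)(1/6) = 0.027778.
The prior-weighted likelihoods are 2/3 · 0.026239 = 0.017493, 1/3 · 0.027778 = 0.0092593; these sum to 0.026752.
Hence P(bag A | data) = (0.017493) / (0.026752) = 0.65388.

0.6539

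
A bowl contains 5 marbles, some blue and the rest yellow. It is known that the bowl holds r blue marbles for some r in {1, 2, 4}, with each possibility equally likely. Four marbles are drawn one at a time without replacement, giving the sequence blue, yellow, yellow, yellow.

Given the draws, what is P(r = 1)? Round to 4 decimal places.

Compute the likelihood of the observed sequence for each case: P(data | r = 1) = (1/5)(4/4)(3/3)(2/2) = 1/5; P(data | r = 2) = (2/5)(3/4)(2/3)(1/2) = 1/10; P(data | r = 4) = (4/5)(1/4)(0/3) = 0.
The prior-weighted likelihoods are 1/3 · 1/5 = 1/15, 1/3 · 1/10 = 1/30, 1/3 · 0 = 0; summing to 1/10.
Therefore the posterior P(r = 1 | data) = (1/15) / (1/10) = 2/3.

0.6667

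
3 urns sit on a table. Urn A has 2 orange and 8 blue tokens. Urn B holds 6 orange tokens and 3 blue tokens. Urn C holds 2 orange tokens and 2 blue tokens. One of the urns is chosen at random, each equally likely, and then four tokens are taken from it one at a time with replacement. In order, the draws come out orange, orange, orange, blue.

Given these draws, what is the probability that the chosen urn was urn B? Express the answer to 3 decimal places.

Under each hypothesis, the probability of the observed sequence is: P(data | urn A) = (2/10)(2/10)(2/10)(8/10) = 0.0064; P(data | urn B) = (6/9)(6/9)(6/9)(3/9) = 0.098765; P(data | urn C) = (2/4)(2/4)(2/4)(2/4) = 0.0625.
Multiplying each by its prior: 1/3 · 0.0064 = 0.0021333, 1/3 · 0.098765 = 0.032922, 1/3 · 0.0625 = 0.020833; these sum to 0.055888.
Therefore the posterior P(urn B | data) = (0.032922) / (0.055888) = 0.58906.

0.589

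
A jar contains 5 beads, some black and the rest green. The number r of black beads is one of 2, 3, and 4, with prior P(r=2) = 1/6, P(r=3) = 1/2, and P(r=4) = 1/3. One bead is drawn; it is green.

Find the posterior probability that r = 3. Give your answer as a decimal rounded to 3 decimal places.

0.545

Compute the likelihood of this draw for each case: P(data | r = 2) = (3/5) = 3/5; P(data | r = 3) = (2/5) = 2/5; P(data | r = 4) = (1/5) = 1/5.
The prior-weighted likelihoods are 1/6 · 3/5 = 1/10, 1/2 · 2/5 = 1/5, 1/3 · 1/5 = 1/15; with total 11/30.
Hence P(r = 3 | data) = (1/5) / (11/30) = 6/11.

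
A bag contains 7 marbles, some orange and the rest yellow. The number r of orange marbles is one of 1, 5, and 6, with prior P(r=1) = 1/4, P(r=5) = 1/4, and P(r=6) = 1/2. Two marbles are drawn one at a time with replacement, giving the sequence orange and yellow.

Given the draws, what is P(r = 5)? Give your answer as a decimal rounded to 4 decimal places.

Under each hypothesis, the probability of the observed sequence is: P(data | r = 1) = (1/7)(6/7) = 6/49; P(data | r = 5) = (5/7)(2/7) = 10/49; P(data | r = 6) = (6/7)(1/7) = 6/49.
Weighting by the prior gives 1/4 · 6/49 = 3/98, 1/4 · 10/49 = 5/98, 1/2 · 6/49 = 3/49; with total 1/7.
Hence P(r = 5 | data) = (5/98) / (1/7) = 5/14.

0.3571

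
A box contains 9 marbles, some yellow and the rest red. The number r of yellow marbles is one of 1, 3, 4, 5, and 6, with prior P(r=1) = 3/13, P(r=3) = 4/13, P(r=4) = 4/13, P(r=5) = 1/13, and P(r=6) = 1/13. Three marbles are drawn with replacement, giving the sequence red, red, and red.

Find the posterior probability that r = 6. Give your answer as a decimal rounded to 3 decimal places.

The likelihood of the observed sequence under each hypothesis: P(data | r = 1) = (8/9)(8/9)(8/9) = 0.70233; P(data | r = 3) = (6/9)(6/9)(6/9) = 0.2963; P(data | r = 4) = (5/9)(5/9)(5/9) = 0.17147; P(data | r = 5) = (4/9)(4/9)(4/9) = 0.087791; P(data | r = 6) = (3/9)(3/9)(3/9) = 0.037037.
Multiplying each by its prior: 3/13 · 0.70233 = 0.16208, 4/13 · 0.2963 = 0.091168, 4/13 · 0.17147 = 0.052759, 1/13 · 0.087791 = 0.0067532, 1/13 · 0.037037 = 0.002849; these sum to 0.31561.
Hence P(r = 6 | data) = (0.002849) / (0.31561) = 0.0090271.

0.009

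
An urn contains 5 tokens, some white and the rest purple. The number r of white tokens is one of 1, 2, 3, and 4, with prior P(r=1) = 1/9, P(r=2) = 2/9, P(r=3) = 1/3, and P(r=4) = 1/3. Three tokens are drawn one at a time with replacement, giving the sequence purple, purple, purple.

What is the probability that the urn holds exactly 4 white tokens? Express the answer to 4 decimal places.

Under each hypothesis, the probability of the observed sequence is: P(data | r = 1) = (4/5)(4/5)(4/5) = 0.512; P(data | r = 2) = (3/5)(3/5)(3/5) = 0.216; P(data | r = 3) = (2/5)(2/5)(2/5) = 0.064; P(data | r = 4) = (1/5)(1/5)(1/5) = 0.008.
The prior-weighted likelihoods are 1/9 · 0.512 = 0.056889, 2/9 · 0.216 = 0.048, 1/3 · 0.064 = 0.021333, 1/3 · 0.008 = 0.0026667; these sum to 0.12889.
So P(r = 4 | data) = (0.0026667) / (0.12889) = 0.02069.

0.0207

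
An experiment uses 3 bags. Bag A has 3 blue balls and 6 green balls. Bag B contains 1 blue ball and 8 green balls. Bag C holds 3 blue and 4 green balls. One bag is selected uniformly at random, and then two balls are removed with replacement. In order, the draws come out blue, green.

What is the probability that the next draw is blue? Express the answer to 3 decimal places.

0.336

Under each hypothesis, the probability of the observed sequence is: P(data | bag A) = (3/9)(6/9) = 0.22222; P(data | bag B) = (1/9)(8/9) = 0.098765; P(data | bag C) = (3/7)(4/7) = 0.2449.
Weighting by the prior gives 1/3 · 0.22222 = 0.074074, 1/3 · 0.098765 = 0.032922, 1/3 · 0.2449 = 0.081633; these sum to 0.18863.
Normalising, the posterior is P(bag A | data) = 0.3927, P(bag B | data) = 0.17453, P(bag C | data) = 0.43277.
Averaging over the posterior, P(blue next | data) = (1/3)(0.3927) + (1/9)(0.17453) + (3/7)(0.43277) = 0.33576.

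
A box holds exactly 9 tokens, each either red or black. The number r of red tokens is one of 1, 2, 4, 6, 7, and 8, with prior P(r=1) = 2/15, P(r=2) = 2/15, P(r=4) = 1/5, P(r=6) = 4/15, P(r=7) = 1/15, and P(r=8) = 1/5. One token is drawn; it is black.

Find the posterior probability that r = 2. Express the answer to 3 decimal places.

The likelihood of this draw under each hypothesis: P(data | r = 1) = (8/9) = 8/9; P(data | r = 2) = (7/9) = 7/9; P(data | r = 4) = (5/9) = 5/9; P(data | r = 6) = (3/9) = 1/3; P(data | r = 7) = (2/9) = 2/9; P(data | r = 8) = (1/9) = 1/9.
Weighting by the prior gives 2/15 · 8/9 = 16/135, 2/15 · 7/9 = 14/135, 1/5 · 5/9 = 1/9, 4/15 · 1/3 = 4/45, 1/15 · 2/9 = 2/135, 1/5 · 1/9 = 1/45; summing to 62/135.
Therefore the posterior P(r = 2 | data) = (14/135) / (62/135) = 7/31.

0.226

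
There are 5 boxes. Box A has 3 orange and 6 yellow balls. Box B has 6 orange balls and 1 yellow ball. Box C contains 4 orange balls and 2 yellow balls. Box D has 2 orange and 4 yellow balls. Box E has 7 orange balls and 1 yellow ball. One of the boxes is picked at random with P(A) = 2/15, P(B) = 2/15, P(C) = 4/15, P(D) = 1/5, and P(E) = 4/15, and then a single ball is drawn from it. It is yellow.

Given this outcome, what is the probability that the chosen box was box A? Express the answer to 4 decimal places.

0.2445

The likelihood of this draw under each hypothesis: P(data | box A) = (6/9) = 2/3; P(data | box B) = (1/7) = 1/7; P(data | box C) = (2/6) = 1/3; P(data | box D) = (4/6) = 2/3; P(data | box E) = (1/8) = 1/8.
Multiplying each by its prior: 2/15 · 2/3 = 4/45, 2/15 · 1/7 = 2/105, 4/15 · 1/3 = 4/45, 1/5 · 2/3 = 2/15, 4/15 · 1/8 = 1/30; these sum to 229/630.
Therefore the posterior P(box A | data) = (4/45) / (229/630) = 56/229.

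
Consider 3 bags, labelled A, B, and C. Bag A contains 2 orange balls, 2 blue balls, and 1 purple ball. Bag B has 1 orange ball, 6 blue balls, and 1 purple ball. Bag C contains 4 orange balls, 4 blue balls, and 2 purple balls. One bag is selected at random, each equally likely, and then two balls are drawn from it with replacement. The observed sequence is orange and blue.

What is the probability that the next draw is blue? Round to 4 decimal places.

0.4793

Compute the likelihood of the observed sequence for each case: P(data | bag A) = (2/5)(2/5) = 0.16; P(data | bag B) = (1/8)(6/8) = 0.09375; P(data | bag C) = (4/10)(4/10) = 0.16.
Multiplying each by its prior: 1/3 · 0.16 = 0.053333, 1/3 · 0.09375 = 0.03125, 1/3 · 0.16 = 0.053333; these sum to 0.13792.
Dividing through by the total gives posterior P(bag A | data) = 0.38671, P(bag B | data) = 0.22659, P(bag C | data) = 0.38671.
Averaging over the posterior, P(blue next | data) = (2/5)(0.38671) + (3/4)(0.22659) + (2/5)(0.38671) = 0.47931.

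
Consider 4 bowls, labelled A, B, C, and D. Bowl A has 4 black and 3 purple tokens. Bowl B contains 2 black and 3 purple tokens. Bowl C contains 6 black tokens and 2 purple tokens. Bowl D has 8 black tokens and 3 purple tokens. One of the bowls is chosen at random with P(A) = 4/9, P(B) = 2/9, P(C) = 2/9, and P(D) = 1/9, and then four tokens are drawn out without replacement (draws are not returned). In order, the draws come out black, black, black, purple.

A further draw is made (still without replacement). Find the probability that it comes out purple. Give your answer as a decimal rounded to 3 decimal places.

0.445

For each hypothesis, P(data | H) works out to: P(data | bowl A) = (4/7)(3/6)(2/5)(3/4) = 0.085714; P(data | bowl B) = (2/5)(1/4)(0/3) = 0; P(data | bowl C) = (6/8)(5/7)(4/6)(2/5) = 0.14286; P(data | bowl D) = (8/11)(7/10)(6/9)(3/8) = 0.12727.
Multiplying each by its prior: 4/9 · 0.085714 = 0.038095, 2/9 · 0 = 0, 2/9 · 0.14286 = 0.031746, 1/9 · 0.12727 = 0.014141; with total 0.083983.
Dividing through by the total gives posterior P(bowl A | data) = 0.45361, P(bowl B | data) = 0, P(bowl C | data) = 0.37801, P(bowl D | data) = 0.16838.
So P(purple next | data) = Σ P(purple next | H) P(H | data) = (2/3)(0.45361) + (1/4)(0.37801) + (2/7)(0.16838) = 0.44502.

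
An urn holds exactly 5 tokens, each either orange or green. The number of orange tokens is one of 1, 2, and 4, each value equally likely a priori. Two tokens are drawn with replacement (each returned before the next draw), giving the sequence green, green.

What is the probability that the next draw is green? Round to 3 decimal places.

For each hypothesis, P(data | H) works out to: P(data | r = 1) = (4/5)(4/5) = 16/25; P(data | r = 2) = (3/5)(3/5) = 9/25; P(data | r = 4) = (1/5)(1/5) = 1/25.
The prior-weighted likelihoods are 1/3 · 16/25 = 16/75, 1/3 · 9/25 = 3/25, 1/3 · 1/25 = 1/75; with total 26/75.
The posterior is then P(r = 1 | data) = 8/13, P(r = 2 | data) = 9/26, P(r = 4 | data) = 1/26.
The predictive probability is P(green next | data) = (4/5)(8/13) + (3/5)(9/26) + (1/5)(1/26) = 46/65.

0.708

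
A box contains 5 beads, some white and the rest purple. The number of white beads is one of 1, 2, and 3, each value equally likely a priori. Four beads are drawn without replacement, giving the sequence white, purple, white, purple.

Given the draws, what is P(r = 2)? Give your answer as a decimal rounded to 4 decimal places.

0.5000

For each hypothesis, P(data | H) works out to: P(data | r = 1) = (1/5)(4/4)(0/3) = 0; P(data | r = 2) = (2/5)(3/4)(1/3)(2/2) = 1/10; P(data | r = 3) = (3/5)(2/4)(2/3)(1/2) = 1/10.
Multiplying each by its prior: 1/3 · 0 = 0, 1/3 · 1/10 = 1/30, 1/3 · 1/10 = 1/30; these sum to 1/15.
Therefore the posterior P(r = 2 | data) = (1/30) / (1/15) = 1/2.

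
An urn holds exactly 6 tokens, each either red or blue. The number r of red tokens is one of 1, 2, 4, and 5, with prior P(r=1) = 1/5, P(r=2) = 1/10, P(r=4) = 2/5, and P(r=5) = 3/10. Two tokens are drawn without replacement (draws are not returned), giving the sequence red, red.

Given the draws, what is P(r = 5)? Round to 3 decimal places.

0.545

Under each hypothesis, the probability of the observed sequence is: P(data | r = 1) = (1/6)(0/5) = 0; P(data | r = 2) = (2/6)(1/5) = 1/15; P(data | r = 4) = (4/6)(3/5) = 2/5; P(data | r = 5) = (5/6)(4/5) = 2/3.
Multiplying each by its prior: 1/5 · 0 = 0, 1/10 · 1/15 = 1/150, 2/5 · 2/5 = 4/25, 3/10 · 2/3 = 1/5; with total 11/30.
By Bayes' rule, P(r = 5 | data) = (1/5) / (11/30) = 6/11.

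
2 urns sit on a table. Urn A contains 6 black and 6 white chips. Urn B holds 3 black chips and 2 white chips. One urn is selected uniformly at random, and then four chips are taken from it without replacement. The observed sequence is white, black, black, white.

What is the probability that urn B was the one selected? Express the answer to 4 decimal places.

Compute the likelihood of the observed sequence for each case: P(data | urn A) = (6/12)(6/11)(5/10)(5/9) = 5/66; P(data | urn B) = (2/5)(3/4)(2/3)(1/2) = 1/10.
Multiplying each by its prior: 1/2 · 5/66 = 5/132, 1/2 · 1/10 = 1/20; with total 29/330.
Therefore the posterior P(urn B | data) = (1/20) / (29/330) = 33/58.

0.5690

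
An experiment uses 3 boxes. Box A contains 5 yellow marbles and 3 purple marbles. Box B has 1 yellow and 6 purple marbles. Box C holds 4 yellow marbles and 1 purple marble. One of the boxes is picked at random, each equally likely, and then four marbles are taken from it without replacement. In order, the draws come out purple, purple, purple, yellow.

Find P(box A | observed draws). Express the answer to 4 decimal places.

0.1111

The likelihood of the observed sequence under each hypothesis: P(data | box A) = (3/8)(2/7)(1/6)(5/5) = 1/56; P(data | box B) = (6/7)(5/6)(4/5)(1/4) = 1/7; P(data | box C) = (1/5)(0/4) = 0.
The prior-weighted likelihoods are 1/3 · 1/56 = 1/168, 1/3 · 1/7 = 1/21, 1/3 · 0 = 0; summing to 3/56.
Hence P(box A | data) = (1/168) / (3/56) = 1/9.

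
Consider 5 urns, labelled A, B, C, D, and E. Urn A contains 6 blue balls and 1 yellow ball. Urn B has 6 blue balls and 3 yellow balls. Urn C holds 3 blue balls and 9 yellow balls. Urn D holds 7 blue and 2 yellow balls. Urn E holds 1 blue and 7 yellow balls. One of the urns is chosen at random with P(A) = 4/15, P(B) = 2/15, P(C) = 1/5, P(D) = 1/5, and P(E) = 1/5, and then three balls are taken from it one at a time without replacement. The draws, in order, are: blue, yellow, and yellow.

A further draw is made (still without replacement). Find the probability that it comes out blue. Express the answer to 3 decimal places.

Under each hypothesis, the probability of the observed sequence is: P(data | urn A) = (6/7)(1/6)(0/5) = 0; P(data | urn B) = (6/9)(3/8)(2/7) = 0.071429; P(data | urn C) = (3/12)(9/11)(8/10) = 0.16364; P(data | urn D) = (7/9)(2/8)(1/7) = 0.027778; P(data | urn E) = (1/8)(7/7)(6/6) = 0.125.
The prior-weighted likelihoods are 4/15 · 0 = 0, 2/15 · 0.071429 = 0.0095238, 1/5 · 0.16364 = 0.032727, 1/5 · 0.027778 = 0.0055556, 1/5 · 0.125 = 0.025; with total 0.072807.
Normalising, the posterior is P(urn A | data) = 0, P(urn B | data) = 0.13081, P(urn C | data) = 0.44951, P(urn D | data) = 0.076306, P(urn E | data) = 0.34338.
The predictive probability is P(blue next | data) = (5/6)(0.13081) + (2/9)(0.44951) + (1)(0.076306) + (0)(0.34338) = 0.2852.

0.285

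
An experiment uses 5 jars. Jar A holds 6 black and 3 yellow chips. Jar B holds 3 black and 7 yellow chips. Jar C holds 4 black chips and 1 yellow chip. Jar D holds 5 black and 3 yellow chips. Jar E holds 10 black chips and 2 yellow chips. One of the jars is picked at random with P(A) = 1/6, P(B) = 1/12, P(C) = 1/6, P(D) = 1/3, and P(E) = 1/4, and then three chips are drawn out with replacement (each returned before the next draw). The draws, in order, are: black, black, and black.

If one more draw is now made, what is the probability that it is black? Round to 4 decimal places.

The likelihood of the observed sequence under each hypothesis: P(data | jar A) = (6/9)(6/9)(6/9) = 0.2963; P(data | jar B) = (3/10)(3/10)(3/10) = 0.027; P(data | jar C) = (4/5)(4/5)(4/5) = 0.512; P(data | jar D) = (5/8)(5/8)(5/8) = 0.24414; P(data | jar E) = (10/12)(10/12)(10/12) = 0.5787.
Multiplying each by its prior: 1/6 · 0.2963 = 0.049383, 1/12 · 0.027 = 0.00225, 1/6 · 0.512 = 0.085333, 1/3 · 0.24414 = 0.08138, 1/4 · 0.5787 = 0.14468; these sum to 0.36302.
Normalising, the posterior is P(jar A | data) = 0.13603, P(jar B | data) = 0.006198, P(jar C | data) = 0.23506, P(jar D | data) = 0.22417, P(jar E | data) = 0.39853.
The predictive probability is P(black next | data) = (2/3)(0.13603) + (3/10)(0.006198) + (4/5)(0.23506) + (5/8)(0.22417) + (5/6)(0.39853) = 0.75282.

0.7528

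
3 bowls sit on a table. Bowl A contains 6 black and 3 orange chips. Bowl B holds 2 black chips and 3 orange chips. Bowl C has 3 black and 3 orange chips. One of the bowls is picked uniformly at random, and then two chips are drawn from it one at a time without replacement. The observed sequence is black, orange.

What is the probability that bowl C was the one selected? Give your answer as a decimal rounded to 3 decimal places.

For each hypothesis, P(data | H) works out to: P(data | bowl A) = (6/9)(3/8) = 1/4; P(data | bowl B) = (2/5)(3/4) = 3/10; P(data | bowl C) = (3/6)(3/5) = 3/10.
Multiplying each by its prior: 1/3 · 1/4 = 1/12, 1/3 · 3/10 = 1/10, 1/3 · 3/10 = 1/10; summing to 17/60.
By Bayes' rule, P(bowl C | data) = (1/10) / (17/60) = 6/17.

0.353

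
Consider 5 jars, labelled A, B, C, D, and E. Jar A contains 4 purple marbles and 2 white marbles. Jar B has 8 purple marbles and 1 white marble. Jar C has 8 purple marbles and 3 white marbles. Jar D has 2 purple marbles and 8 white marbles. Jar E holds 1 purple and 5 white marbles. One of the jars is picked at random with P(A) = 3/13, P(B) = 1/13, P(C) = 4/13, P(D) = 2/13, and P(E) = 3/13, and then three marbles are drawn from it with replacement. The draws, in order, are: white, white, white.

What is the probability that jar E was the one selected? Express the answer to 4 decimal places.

0.5878

The likelihood of the observed sequence under each hypothesis: P(data | jar A) = (2/6)(2/6)(2/6) = 0.037037; P(data | jar B) = (1/9)(1/9)(1/9) = 0.0013717; P(data | jar C) = (3/11)(3/11)(3/11) = 0.020285; P(data | jar D) = (8/10)(8/10)(8/10) = 0.512; P(data | jar E) = (5/6)(5/6)(5/6) = 0.5787.
Weighting by the prior gives 3/13 · 0.037037 = 0.008547, 1/13 · 0.0013717 = 0.00010552, 4/13 · 0.020285 = 0.0062417, 2/13 · 0.512 = 0.078769, 3/13 · 0.5787 = 0.13355; with total 0.22721.
So P(jar E | data) = (0.13355) / (0.22721) = 0.58777.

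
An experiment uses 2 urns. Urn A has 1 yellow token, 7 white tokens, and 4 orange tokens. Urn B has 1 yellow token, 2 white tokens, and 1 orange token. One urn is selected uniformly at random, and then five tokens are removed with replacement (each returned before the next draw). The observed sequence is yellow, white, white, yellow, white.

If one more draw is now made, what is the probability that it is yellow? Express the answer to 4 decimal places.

0.2250

The likelihood of the observed sequence under each hypothesis: P(data | urn A) = (1/12)(7/12)(7/12)(1/12)(7/12) = 0.0013784; P(data | urn B) = (1/4)(2/4)(2/4)(1/4)(2/4) = 0.0078125.
The prior-weighted likelihoods are 1/2 · 0.0013784 = 0.00068922, 1/2 · 0.0078125 = 0.0039062; summing to 0.0045955.
Normalising, the posterior is P(urn A | data) = 0.14998, P(urn B | data) = 0.85002.
The predictive probability is P(yellow next | data) = (1/12)(0.14998) + (1/4)(0.85002) = 0.225.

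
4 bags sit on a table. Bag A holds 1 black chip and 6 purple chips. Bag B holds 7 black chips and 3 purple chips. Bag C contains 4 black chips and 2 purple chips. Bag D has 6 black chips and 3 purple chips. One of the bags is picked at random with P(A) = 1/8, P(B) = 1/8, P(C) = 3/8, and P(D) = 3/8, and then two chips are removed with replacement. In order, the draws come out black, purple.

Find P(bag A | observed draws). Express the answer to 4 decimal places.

0.0735

The likelihood of the observed sequence under each hypothesis: P(data | bag A) = (1/7)(6/7) = 0.12245; P(data | bag B) = (7/10)(3/10) = 0.21; P(data | bag C) = (4/6)(2/6) = 0.22222; P(data | bag D) = (6/9)(3/9) = 0.22222.
The prior-weighted likelihoods are 1/8 · 0.12245 = 0.015306, 1/8 · 0.21 = 0.02625, 3/8 · 0.22222 = 0.083333, 3/8 · 0.22222 = 0.083333; summing to 0.20822.
So P(bag A | data) = (0.015306) / (0.20822) = 0.073508.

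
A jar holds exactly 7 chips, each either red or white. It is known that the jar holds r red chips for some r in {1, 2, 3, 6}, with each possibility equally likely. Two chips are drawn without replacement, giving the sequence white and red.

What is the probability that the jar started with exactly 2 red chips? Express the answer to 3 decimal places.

The likelihood of the observed sequence under each hypothesis: P(data | r = 1) = (6/7)(1/6) = 1/7; P(data | r = 2) = (5/7)(2/6) = 5/21; P(data | r = 3) = (4/7)(3/6) = 2/7; P(data | r = 6) = (1/7)(6/6) = 1/7.
Weighting by the prior gives 1/4 · 1/7 = 1/28, 1/4 · 5/21 = 5/84, 1/4 · 2/7 = 1/14, 1/4 · 1/7 = 1/28; with total 17/84.
Hence P(r = 2 | data) = (5/84) / (17/84) = 5/17.

0.294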